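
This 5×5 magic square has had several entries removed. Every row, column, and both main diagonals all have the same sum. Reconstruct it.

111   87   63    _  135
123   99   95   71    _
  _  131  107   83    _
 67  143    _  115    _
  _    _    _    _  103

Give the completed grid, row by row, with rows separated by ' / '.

Main diagonal is already complete: 111 + 99 + 107 + 115 + 103 = 535, so that is the magic constant.
Row 1 needs 535; the known cells sum to 396, so (1,4) = 139.
Row 2 must total 535; the given cells sum to 388, so (2,5) = 147.
From column 2, 535 − (87 + 99 + 131 + 143) gives (5,2) = 75.
Using column 4: 139 + 71 + 83 + 115 + ? → (5,4) = 535 − 408 = 127.
Anti-diagonal needs 535; the known cells sum to 456, so (5,1) = 79.
The remaining cell in row 5 is (5,3) = 535 − 384 = 151.
The remaining cell in column 1 is (3,1) = 535 − 380 = 155.
Column 3 needs 535; the known cells sum to 416, so (4,3) = 119.
Row 3: 155 + 131 + 107 + 83 + ? = 535, so (3,5) = 59.
Row 4 needs 535; the known cells sum to 444, so (4,5) = 91.

111 87 63 139 135 / 123 99 95 71 147 / 155 131 107 83 59 / 67 143 119 115 91 / 79 75 151 127 103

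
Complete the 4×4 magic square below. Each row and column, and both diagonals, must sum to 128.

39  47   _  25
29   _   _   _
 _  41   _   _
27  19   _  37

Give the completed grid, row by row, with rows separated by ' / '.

39 47 17 25 / 29 21 35 43 / 33 41 31 23 / 27 19 45 37

Row 1: 39 + 47 + 25 + ? = 128, so (1,3) = 17.
Row 4: 27 + 19 + 37 + ? = 128, so (4,3) = 45.
Column 1 must total 128; the given cells sum to 95, so (3,1) = 33.
Column 2: 47 + 41 + 19 + ? = 128, so (2,2) = 21.
Main diagonal needs 128; the known cells sum to 97, so (3,3) = 31.
Anti-diagonal must total 128; the given cells sum to 93, so (2,3) = 35.
From row 2, 128 − (29 + 21 + 35) gives (2,4) = 43.
Row 3 must total 128; the given cells sum to 105, so (3,4) = 23.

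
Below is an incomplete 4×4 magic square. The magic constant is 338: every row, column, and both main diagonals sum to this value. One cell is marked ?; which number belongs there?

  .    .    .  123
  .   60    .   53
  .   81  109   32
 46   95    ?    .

67

Using row 3: 81 + 109 + 32 + ? → (3,1) = 338 − 222 = 116.
Column 2: 60 + 81 + 95 + ? = 338, so (1,2) = 102.
Column 4: 123 + 53 + 32 + ? = 338, so (4,4) = 130.
The remaining cell in main diagonal is (1,1) = 338 − 299 = 39.
The remaining cell in anti-diagonal is (2,3) = 338 − 250 = 88.
Using row 1: 39 + 102 + 123 + ? → (1,3) = 338 − 264 = 74.
Row 2: 60 + 88 + 53 + ? = 338, so (2,1) = 137.
Row 4: 46 + 95 + 130 + ? = 338, so (4,3) = 67.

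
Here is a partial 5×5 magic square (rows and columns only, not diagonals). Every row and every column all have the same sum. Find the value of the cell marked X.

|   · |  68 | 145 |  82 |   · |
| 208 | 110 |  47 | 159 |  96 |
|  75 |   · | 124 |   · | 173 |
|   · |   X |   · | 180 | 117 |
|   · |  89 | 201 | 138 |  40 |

166

Row 2 is complete and sums to 620; that is the magic constant.
Row 5: 89 + 201 + 138 + 40 + ? = 620, so (5,1) = 152.
Column 3 must total 620; the given cells sum to 517, so (4,3) = 103.
Column 4: 82 + 159 + 180 + 138 + ? = 620, so (3,4) = 61.
Column 5: 96 + 173 + 117 + 40 + ? = 620, so (1,5) = 194.
Row 1 must total 620; the given cells sum to 489, so (1,1) = 131.
Using row 3: 75 + 124 + 61 + 173 + ? → (3,2) = 620 − 433 = 187.
Using column 1: 131 + 208 + 75 + 152 + ? → (4,1) = 620 − 566 = 54.
From column 2, 620 − (68 + 110 + 187 + 89) gives (4,2) = 166.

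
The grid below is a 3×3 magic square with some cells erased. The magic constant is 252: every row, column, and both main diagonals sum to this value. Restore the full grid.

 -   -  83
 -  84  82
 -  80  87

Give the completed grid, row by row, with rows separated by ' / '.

Row 2 needs 252; the known cells sum to 166, so (2,1) = 86.
The remaining cell in row 3 is (3,1) = 252 − 167 = 85.
From column 1, 252 − (86 + 85) gives (1,1) = 81.
Column 2 must total 252; the given cells sum to 164, so (1,2) = 88.

81 88 83 / 86 84 82 / 85 80 87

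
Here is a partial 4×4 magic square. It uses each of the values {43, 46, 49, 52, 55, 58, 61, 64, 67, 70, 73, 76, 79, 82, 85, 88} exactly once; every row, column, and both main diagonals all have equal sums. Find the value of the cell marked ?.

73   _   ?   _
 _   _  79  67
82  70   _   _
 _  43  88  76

The 16 entries sum to 1048, so each line sums to 1048/4 = 262.
Row 4 needs 262; the known cells sum to 207, so (4,1) = 55.
Column 1: 73 + 82 + 55 + ? = 262, so (2,1) = 52.
Using anti-diagonal: 79 + 70 + 55 + ? → (1,4) = 262 − 204 = 58.
From row 2, 262 − (52 + 79 + 67) gives (2,2) = 64.
The remaining cell in column 2 is (1,2) = 262 − 177 = 85.
Column 4: 58 + 67 + 76 + ? = 262, so (3,4) = 61.
Using main diagonal: 73 + 64 + 76 + ? → (3,3) = 262 − 213 = 49.
The remaining cell in row 1 is (1,3) = 262 − 216 = 46.

46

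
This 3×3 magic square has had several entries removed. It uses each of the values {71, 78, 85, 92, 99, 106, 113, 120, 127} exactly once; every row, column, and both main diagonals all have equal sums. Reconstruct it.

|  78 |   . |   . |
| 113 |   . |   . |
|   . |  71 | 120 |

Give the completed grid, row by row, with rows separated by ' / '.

The 9 entries sum to 891, so each line sums to 891/3 = 297.
Row 3 needs 297; the known cells sum to 191, so (3,1) = 106.
Main diagonal must total 297; the given cells sum to 198, so (2,2) = 99.
Anti-diagonal: 99 + 106 + ? = 297, so (1,3) = 92.
Row 1 must total 297; the given cells sum to 170, so (1,2) = 127.
From row 2, 297 − (113 + 99) gives (2,3) = 85.

78 127 92 / 113 99 85 / 106 71 120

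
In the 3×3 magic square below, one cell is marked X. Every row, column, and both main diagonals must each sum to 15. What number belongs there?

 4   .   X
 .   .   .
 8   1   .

2

Row 3 must total 15; the given cells sum to 9, so (3,3) = 6.
Using column 1: 4 + 8 + ? → (2,1) = 15 − 12 = 3.
From main diagonal, 15 − (4 + 6) gives (2,2) = 5.
Using anti-diagonal: 5 + 8 + ? → (1,3) = 15 − 13 = 2.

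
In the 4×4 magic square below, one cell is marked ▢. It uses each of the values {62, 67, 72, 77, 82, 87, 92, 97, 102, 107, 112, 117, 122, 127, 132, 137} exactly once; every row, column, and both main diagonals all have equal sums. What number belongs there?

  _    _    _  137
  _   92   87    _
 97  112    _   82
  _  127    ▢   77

132

The 16 entries sum to 1592, so each line sums to 1592/4 = 398.
Row 3: 97 + 112 + 82 + ? = 398, so (3,3) = 107.
Column 2 must total 398; the given cells sum to 331, so (1,2) = 67.
Column 4: 137 + 82 + 77 + ? = 398, so (2,4) = 102.
Main diagonal needs 398; the known cells sum to 276, so (1,1) = 122.
The remaining cell in anti-diagonal is (4,1) = 398 − 336 = 62.
From row 1, 398 − (122 + 67 + 137) gives (1,3) = 72.
Using row 2: 92 + 87 + 102 + ? → (2,1) = 398 − 281 = 117.
Row 4: 62 + 127 + 77 + ? = 398, so (4,3) = 132.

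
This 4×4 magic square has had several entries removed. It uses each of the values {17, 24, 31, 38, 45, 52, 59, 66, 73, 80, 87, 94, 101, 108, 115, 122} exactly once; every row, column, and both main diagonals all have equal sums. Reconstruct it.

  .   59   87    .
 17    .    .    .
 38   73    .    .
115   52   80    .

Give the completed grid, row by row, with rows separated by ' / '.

The 16 entries sum to 1112, so each line sums to 1112/4 = 278.
The remaining cell in row 4 is (4,4) = 278 − 247 = 31.
Column 1: 17 + 38 + 115 + ? = 278, so (1,1) = 108.
Using column 2: 59 + 73 + 52 + ? → (2,2) = 278 − 184 = 94.
Using main diagonal: 108 + 94 + 31 + ? → (3,3) = 278 − 233 = 45.
Row 1 needs 278; the known cells sum to 254, so (1,4) = 24.
From row 3, 278 − (38 + 73 + 45) gives (3,4) = 122.
Column 3: 87 + 45 + 80 + ? = 278, so (2,3) = 66.
Column 4: 24 + 122 + 31 + ? = 278, so (2,4) = 101.

108 59 87 24 / 17 94 66 101 / 38 73 45 122 / 115 52 80 31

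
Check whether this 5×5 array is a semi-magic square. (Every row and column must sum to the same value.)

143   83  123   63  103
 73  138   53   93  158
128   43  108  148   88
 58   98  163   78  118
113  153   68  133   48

Yes

Row 1: 143 + 83 + 123 + 63 + 103 = 515.
Row 2: 73 + 138 + 53 + 93 + 158 = 515.
Row 3: 128 + 43 + 108 + 148 + 88 = 515.
Row 4: 58 + 98 + 163 + 78 + 118 = 515.
Row 5: 113 + 153 + 68 + 133 + 48 = 515.
Column 1: 143 + 73 + 128 + 58 + 113 = 515.
Column 2: 83 + 138 + 43 + 98 + 153 = 515.
Column 3: 123 + 53 + 108 + 163 + 68 = 515.
Column 4: 63 + 93 + 148 + 78 + 133 = 515.
Column 5: 103 + 158 + 88 + 118 + 48 = 515.
All lines sum to 515.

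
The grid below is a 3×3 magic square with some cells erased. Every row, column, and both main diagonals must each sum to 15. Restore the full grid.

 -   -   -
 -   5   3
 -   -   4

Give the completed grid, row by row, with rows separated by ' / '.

6 1 8 / 7 5 3 / 2 9 4

From row 2, 15 − (5 + 3) gives (2,1) = 7.
Column 3 must total 15; the given cells sum to 7, so (1,3) = 8.
Main diagonal needs 15; the known cells sum to 9, so (1,1) = 6.
Anti-diagonal must total 15; the given cells sum to 13, so (3,1) = 2.
The remaining cell in row 1 is (1,2) = 15 − 14 = 1.
Using row 3: 2 + 4 + ? → (3,2) = 15 − 6 = 9.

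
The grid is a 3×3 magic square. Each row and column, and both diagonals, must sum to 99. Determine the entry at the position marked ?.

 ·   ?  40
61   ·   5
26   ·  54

From row 2, 99 − (61 + 5) gives (2,2) = 33.
Row 3 must total 99; the given cells sum to 80, so (3,2) = 19.
Column 1 needs 99; the known cells sum to 87, so (1,1) = 12.
Using column 2: 33 + 19 + ? → (1,2) = 99 − 52 = 47.

47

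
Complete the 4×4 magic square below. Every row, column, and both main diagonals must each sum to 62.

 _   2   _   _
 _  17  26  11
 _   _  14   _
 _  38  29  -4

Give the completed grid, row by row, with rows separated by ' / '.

35 2 -7 32 / 8 17 26 11 / 20 5 14 23 / -1 38 29 -4

Row 2 needs 62; the known cells sum to 54, so (2,1) = 8.
Row 4: 38 + 29 + (-4) + ? = 62, so (4,1) = -1.
Column 2: 2 + 17 + 38 + ? = 62, so (3,2) = 5.
Column 3 needs 62; the known cells sum to 69, so (1,3) = -7.
Main diagonal must total 62; the given cells sum to 27, so (1,1) = 35.
Anti-diagonal: 26 + 5 + (-1) + ? = 62, so (1,4) = 32.
Column 1 must total 62; the given cells sum to 42, so (3,1) = 20.
From column 4, 62 − (32 + 11 + (-4)) gives (3,4) = 23.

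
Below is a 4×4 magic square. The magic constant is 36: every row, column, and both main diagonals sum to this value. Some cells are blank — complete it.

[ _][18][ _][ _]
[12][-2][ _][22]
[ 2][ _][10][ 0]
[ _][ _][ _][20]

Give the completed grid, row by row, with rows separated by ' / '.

8 18 16 -6 / 12 -2 4 22 / 2 24 10 0 / 14 -4 6 20

Row 2 needs 36; the known cells sum to 32, so (2,3) = 4.
Row 3 must total 36; the given cells sum to 12, so (3,2) = 24.
Column 2: 18 + (-2) + 24 + ? = 36, so (4,2) = -4.
Column 4 needs 36; the known cells sum to 42, so (1,4) = -6.
Main diagonal needs 36; the known cells sum to 28, so (1,1) = 8.
Anti-diagonal needs 36; the known cells sum to 22, so (4,1) = 14.
Row 1: 8 + 18 + (-6) + ? = 36, so (1,3) = 16.
The remaining cell in row 4 is (4,3) = 36 − 30 = 6.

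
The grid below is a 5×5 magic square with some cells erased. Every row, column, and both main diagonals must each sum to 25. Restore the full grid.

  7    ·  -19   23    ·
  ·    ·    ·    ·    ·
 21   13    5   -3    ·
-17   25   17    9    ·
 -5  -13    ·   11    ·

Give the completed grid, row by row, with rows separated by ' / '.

Row 3: 21 + 13 + 5 + (-3) + ? = 25, so (3,5) = -11.
From row 4, 25 − (-17 + 25 + 17 + 9) gives (4,5) = -9.
Column 1 needs 25; the known cells sum to 6, so (2,1) = 19.
From column 4, 25 − (23 + (-3) + 9 + 11) gives (2,4) = -15.
Anti-diagonal needs 25; the known cells sum to 10, so (1,5) = 15.
The remaining cell in row 1 is (1,2) = 25 − 26 = -1.
From column 2, 25 − (-1 + 13 + 25 + (-13)) gives (2,2) = 1.
From main diagonal, 25 − (7 + 1 + 5 + 9) gives (5,5) = 3.
The remaining cell in row 5 is (5,3) = 25 − (-4) = 29.
The remaining cell in column 3 is (2,3) = 25 − 32 = -7.
From column 5, 25 − (15 + (-11) + (-9) + 3) gives (2,5) = 27.

7 -1 -19 23 15 / 19 1 -7 -15 27 / 21 13 5 -3 -11 / -17 25 17 9 -9 / -5 -13 29 11 3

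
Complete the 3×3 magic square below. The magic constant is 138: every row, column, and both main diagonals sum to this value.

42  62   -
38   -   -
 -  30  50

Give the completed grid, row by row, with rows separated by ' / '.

42 62 34 / 38 46 54 / 58 30 50

Row 1 needs 138; the known cells sum to 104, so (1,3) = 34.
The remaining cell in row 3 is (3,1) = 138 − 80 = 58.
The remaining cell in column 2 is (2,2) = 138 − 92 = 46.
Column 3 must total 138; the given cells sum to 84, so (2,3) = 54.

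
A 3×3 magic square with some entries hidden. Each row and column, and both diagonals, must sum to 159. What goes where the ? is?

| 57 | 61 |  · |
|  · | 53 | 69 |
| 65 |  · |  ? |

Row 1 must total 159; the given cells sum to 118, so (1,3) = 41.
Using row 2: 53 + 69 + ? → (2,1) = 159 − 122 = 37.
From column 2, 159 − (61 + 53) gives (3,2) = 45.
Using column 3: 41 + 69 + ? → (3,3) = 159 − 110 = 49.

49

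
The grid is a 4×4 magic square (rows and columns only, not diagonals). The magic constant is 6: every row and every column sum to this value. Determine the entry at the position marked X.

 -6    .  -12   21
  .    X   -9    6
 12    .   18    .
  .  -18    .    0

24

Row 1: -6 + (-12) + 21 + ? = 6, so (1,2) = 3.
Column 3 must total 6; the given cells sum to -3, so (4,3) = 9.
Using column 4: 21 + 6 + 0 + ? → (3,4) = 6 − 27 = -21.
Row 3: 12 + 18 + (-21) + ? = 6, so (3,2) = -3.
Row 4 needs 6; the known cells sum to -9, so (4,1) = 15.
Using column 1: -6 + 12 + 15 + ? → (2,1) = 6 − 21 = -15.
The remaining cell in column 2 is (2,2) = 6 − (-18) = 24.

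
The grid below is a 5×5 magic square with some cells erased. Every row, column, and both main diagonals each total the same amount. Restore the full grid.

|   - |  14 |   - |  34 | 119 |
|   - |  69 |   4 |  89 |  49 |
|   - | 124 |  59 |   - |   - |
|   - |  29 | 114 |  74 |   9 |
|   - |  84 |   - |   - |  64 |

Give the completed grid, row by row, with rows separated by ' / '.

54 14 99 34 119 / 109 69 4 89 49 / 39 124 59 19 79 / 94 29 114 74 9 / 24 84 44 104 64

Column 2 is already complete: 14 + 69 + 124 + 29 + 84 = 320, so that is the magic constant.
Row 2 must total 320; the given cells sum to 211, so (2,1) = 109.
From row 4, 320 − (29 + 114 + 74 + 9) gives (4,1) = 94.
Using column 5: 119 + 49 + 9 + 64 + ? → (3,5) = 320 − 241 = 79.
Main diagonal must total 320; the given cells sum to 266, so (1,1) = 54.
Anti-diagonal needs 320; the known cells sum to 296, so (5,1) = 24.
Row 1 must total 320; the given cells sum to 221, so (1,3) = 99.
From column 1, 320 − (54 + 109 + 94 + 24) gives (3,1) = 39.
From column 3, 320 − (99 + 4 + 59 + 114) gives (5,3) = 44.
Row 3 must total 320; the given cells sum to 301, so (3,4) = 19.
Row 5: 24 + 84 + 44 + 64 + ? = 320, so (5,4) = 104.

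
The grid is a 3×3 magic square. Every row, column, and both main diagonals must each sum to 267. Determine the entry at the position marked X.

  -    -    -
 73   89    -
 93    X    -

The remaining cell in row 2 is (2,3) = 267 − 162 = 105.
Column 1 must total 267; the given cells sum to 166, so (1,1) = 101.
The remaining cell in main diagonal is (3,3) = 267 − 190 = 77.
The remaining cell in anti-diagonal is (1,3) = 267 − 182 = 85.
The remaining cell in row 1 is (1,2) = 267 − 186 = 81.
The remaining cell in row 3 is (3,2) = 267 − 170 = 97.

97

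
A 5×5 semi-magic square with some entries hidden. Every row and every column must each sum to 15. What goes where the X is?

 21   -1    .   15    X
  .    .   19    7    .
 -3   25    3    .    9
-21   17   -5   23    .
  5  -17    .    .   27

Row 3 needs 15; the known cells sum to 34, so (3,4) = -19.
Row 4: -21 + 17 + (-5) + 23 + ? = 15, so (4,5) = 1.
From column 1, 15 − (21 + (-3) + (-21) + 5) gives (2,1) = 13.
Column 2 must total 15; the given cells sum to 24, so (2,2) = -9.
Column 4: 15 + 7 + (-19) + 23 + ? = 15, so (5,4) = -11.
Using row 2: 13 + (-9) + 19 + 7 + ? → (2,5) = 15 − 30 = -15.
Row 5 needs 15; the known cells sum to 4, so (5,3) = 11.
From column 3, 15 − (19 + 3 + (-5) + 11) gives (1,3) = -13.
From column 5, 15 − (-15 + 9 + 1 + 27) gives (1,5) = -7.

-7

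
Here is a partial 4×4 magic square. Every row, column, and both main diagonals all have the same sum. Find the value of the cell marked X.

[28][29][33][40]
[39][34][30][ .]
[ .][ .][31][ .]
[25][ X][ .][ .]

32

Row 1 is complete and sums to 130; that is the magic constant.
Row 2: 39 + 34 + 30 + ? = 130, so (2,4) = 27.
Using column 1: 28 + 39 + 25 + ? → (3,1) = 130 − 92 = 38.
Using column 3: 33 + 30 + 31 + ? → (4,3) = 130 − 94 = 36.
From main diagonal, 130 − (28 + 34 + 31) gives (4,4) = 37.
Anti-diagonal: 40 + 30 + 25 + ? = 130, so (3,2) = 35.
Row 3 must total 130; the given cells sum to 104, so (3,4) = 26.
Using row 4: 25 + 36 + 37 + ? → (4,2) = 130 − 98 = 32.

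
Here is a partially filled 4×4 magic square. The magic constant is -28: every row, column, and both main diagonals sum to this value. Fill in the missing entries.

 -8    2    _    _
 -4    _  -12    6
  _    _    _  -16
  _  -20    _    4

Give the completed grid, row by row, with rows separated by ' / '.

The remaining cell in row 2 is (2,2) = -28 − (-10) = -18.
Column 2 must total -28; the given cells sum to -36, so (3,2) = 8.
The remaining cell in column 4 is (1,4) = -28 − (-6) = -22.
Main diagonal: -8 + (-18) + 4 + ? = -28, so (3,3) = -6.
The remaining cell in anti-diagonal is (4,1) = -28 − (-26) = -2.
Using row 1: -8 + 2 + (-22) + ? → (1,3) = -28 − (-28) = 0.
Using row 3: 8 + (-6) + (-16) + ? → (3,1) = -28 − (-14) = -14.
Using row 4: -2 + (-20) + 4 + ? → (4,3) = -28 − (-18) = -10.

-8 2 0 -22 / -4 -18 -12 6 / -14 8 -6 -16 / -2 -20 -10 4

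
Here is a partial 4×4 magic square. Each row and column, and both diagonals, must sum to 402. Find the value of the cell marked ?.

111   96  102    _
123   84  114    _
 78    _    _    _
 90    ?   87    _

117

Row 1 must total 402; the given cells sum to 309, so (1,4) = 93.
Row 2 needs 402; the known cells sum to 321, so (2,4) = 81.
Using column 3: 102 + 114 + 87 + ? → (3,3) = 402 − 303 = 99.
From main diagonal, 402 − (111 + 84 + 99) gives (4,4) = 108.
Using anti-diagonal: 93 + 114 + 90 + ? → (3,2) = 402 − 297 = 105.
Using row 3: 78 + 105 + 99 + ? → (3,4) = 402 − 282 = 120.
From row 4, 402 − (90 + 87 + 108) gives (4,2) = 117.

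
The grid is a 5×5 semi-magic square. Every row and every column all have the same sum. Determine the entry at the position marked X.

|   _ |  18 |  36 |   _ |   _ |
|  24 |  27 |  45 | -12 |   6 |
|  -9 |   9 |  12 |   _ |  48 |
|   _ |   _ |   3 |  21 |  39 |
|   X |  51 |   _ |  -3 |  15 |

33

Row 2 is complete and sums to 90; that is the magic constant.
Row 3 must total 90; the given cells sum to 60, so (3,4) = 30.
Column 2 must total 90; the given cells sum to 105, so (4,2) = -15.
Column 3 must total 90; the given cells sum to 96, so (5,3) = -6.
Column 4 must total 90; the given cells sum to 36, so (1,4) = 54.
The remaining cell in column 5 is (1,5) = 90 − 108 = -18.
Row 1: 18 + 36 + 54 + (-18) + ? = 90, so (1,1) = 0.
Row 4 must total 90; the given cells sum to 48, so (4,1) = 42.
The remaining cell in row 5 is (5,1) = 90 − 57 = 33.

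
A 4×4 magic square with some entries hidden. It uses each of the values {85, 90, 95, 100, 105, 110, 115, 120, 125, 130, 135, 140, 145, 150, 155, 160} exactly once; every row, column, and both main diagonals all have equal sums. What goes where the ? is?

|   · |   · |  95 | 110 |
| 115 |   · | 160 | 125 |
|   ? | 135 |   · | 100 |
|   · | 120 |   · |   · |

150

The 16 entries sum to 1960, so each line sums to 1960/4 = 490.
Row 2: 115 + 160 + 125 + ? = 490, so (2,2) = 90.
Using column 2: 90 + 135 + 120 + ? → (1,2) = 490 − 345 = 145.
Column 4 must total 490; the given cells sum to 335, so (4,4) = 155.
From anti-diagonal, 490 − (110 + 160 + 135) gives (4,1) = 85.
Using row 1: 145 + 95 + 110 + ? → (1,1) = 490 − 350 = 140.
Row 4 needs 490; the known cells sum to 360, so (4,3) = 130.
Column 1 needs 490; the known cells sum to 340, so (3,1) = 150.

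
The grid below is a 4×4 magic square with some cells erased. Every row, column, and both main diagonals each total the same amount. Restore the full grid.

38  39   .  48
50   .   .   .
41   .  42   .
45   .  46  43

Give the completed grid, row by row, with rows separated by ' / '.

Column 1 is already complete: 38 + 50 + 41 + 45 = 174, so that is the magic constant.
Row 1 must total 174; the given cells sum to 125, so (1,3) = 49.
Row 4 needs 174; the known cells sum to 134, so (4,2) = 40.
Column 3: 49 + 42 + 46 + ? = 174, so (2,3) = 37.
The remaining cell in main diagonal is (2,2) = 174 − 123 = 51.
Anti-diagonal needs 174; the known cells sum to 130, so (3,2) = 44.
From row 2, 174 − (50 + 51 + 37) gives (2,4) = 36.
Row 3 must total 174; the given cells sum to 127, so (3,4) = 47.

38 39 49 48 / 50 51 37 36 / 41 44 42 47 / 45 40 46 43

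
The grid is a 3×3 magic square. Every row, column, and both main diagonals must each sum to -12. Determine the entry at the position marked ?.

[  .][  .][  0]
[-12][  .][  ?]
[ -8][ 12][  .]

4

Using row 3: -8 + 12 + ? → (3,3) = -12 − 4 = -16.
Column 1 must total -12; the given cells sum to -20, so (1,1) = 8.
The remaining cell in column 3 is (2,3) = -12 − (-16) = 4.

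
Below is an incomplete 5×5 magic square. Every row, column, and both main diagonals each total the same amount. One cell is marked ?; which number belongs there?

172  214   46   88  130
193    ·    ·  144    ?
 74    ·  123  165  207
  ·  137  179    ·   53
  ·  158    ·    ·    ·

151

Row 1 is complete and sums to 650; that is the magic constant.
The remaining cell in row 3 is (3,2) = 650 − 569 = 81.
Column 2: 214 + 81 + 137 + 158 + ? = 650, so (2,2) = 60.
Anti-diagonal: 130 + 144 + 123 + 137 + ? = 650, so (5,1) = 116.
The remaining cell in column 1 is (4,1) = 650 − 555 = 95.
Using row 4: 95 + 137 + 179 + 53 + ? → (4,4) = 650 − 464 = 186.
Column 4 needs 650; the known cells sum to 583, so (5,4) = 67.
Main diagonal needs 650; the known cells sum to 541, so (5,5) = 109.
Row 5 must total 650; the given cells sum to 450, so (5,3) = 200.
Column 3 must total 650; the given cells sum to 548, so (2,3) = 102.
Column 5: 130 + 207 + 53 + 109 + ? = 650, so (2,5) = 151.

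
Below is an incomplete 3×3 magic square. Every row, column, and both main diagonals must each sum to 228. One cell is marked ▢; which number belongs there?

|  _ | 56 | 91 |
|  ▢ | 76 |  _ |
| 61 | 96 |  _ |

86

Using row 1: 56 + 91 + ? → (1,1) = 228 − 147 = 81.
The remaining cell in row 3 is (3,3) = 228 − 157 = 71.
Using column 1: 81 + 61 + ? → (2,1) = 228 − 142 = 86.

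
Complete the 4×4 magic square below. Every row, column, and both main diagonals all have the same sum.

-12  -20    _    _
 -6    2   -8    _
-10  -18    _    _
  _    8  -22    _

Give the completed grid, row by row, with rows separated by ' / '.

Column 2 is already complete: -20 + 2 + -18 + 8 = -28, so that is the magic constant.
Row 2 needs -28; the known cells sum to -12, so (2,4) = -16.
Column 1: -12 + (-6) + (-10) + ? = -28, so (4,1) = 0.
From anti-diagonal, -28 − (-8 + (-18) + 0) gives (1,4) = -2.
Row 1 must total -28; the given cells sum to -34, so (1,3) = 6.
Row 4 must total -28; the given cells sum to -14, so (4,4) = -14.
The remaining cell in column 3 is (3,3) = -28 − (-24) = -4.
The remaining cell in column 4 is (3,4) = -28 − (-32) = 4.

-12 -20 6 -2 / -6 2 -8 -16 / -10 -18 -4 4 / 0 8 -22 -14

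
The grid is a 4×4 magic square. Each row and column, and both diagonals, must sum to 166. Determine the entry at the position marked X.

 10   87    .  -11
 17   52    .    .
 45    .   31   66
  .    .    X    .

-4

Using row 1: 10 + 87 + (-11) + ? → (1,3) = 166 − 86 = 80.
The remaining cell in row 3 is (3,2) = 166 − 142 = 24.
Column 1 must total 166; the given cells sum to 72, so (4,1) = 94.
From column 2, 166 − (87 + 52 + 24) gives (4,2) = 3.
From main diagonal, 166 − (10 + 52 + 31) gives (4,4) = 73.
Anti-diagonal must total 166; the given cells sum to 107, so (2,3) = 59.
From row 2, 166 − (17 + 52 + 59) gives (2,4) = 38.
From row 4, 166 − (94 + 3 + 73) gives (4,3) = -4.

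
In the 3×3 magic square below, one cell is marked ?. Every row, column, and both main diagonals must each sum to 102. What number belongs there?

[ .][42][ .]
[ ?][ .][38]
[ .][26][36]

30

From row 3, 102 − (26 + 36) gives (3,1) = 40.
Column 2: 42 + 26 + ? = 102, so (2,2) = 34.
From column 3, 102 − (38 + 36) gives (1,3) = 28.
Main diagonal must total 102; the given cells sum to 70, so (1,1) = 32.
From row 2, 102 − (34 + 38) gives (2,1) = 30.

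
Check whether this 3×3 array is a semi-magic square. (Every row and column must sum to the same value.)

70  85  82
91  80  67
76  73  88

No — column 3 sums to 237 but row 2 sums to 238.

Row 1: 70 + 85 + 82 = 237.
Row 2: 91 + 80 + 67 = 238.
Row 3: 76 + 73 + 88 = 237.
Column 1: 70 + 91 + 76 = 237.
Column 2: 85 + 80 + 73 = 238.
Column 3: 82 + 67 + 88 = 237.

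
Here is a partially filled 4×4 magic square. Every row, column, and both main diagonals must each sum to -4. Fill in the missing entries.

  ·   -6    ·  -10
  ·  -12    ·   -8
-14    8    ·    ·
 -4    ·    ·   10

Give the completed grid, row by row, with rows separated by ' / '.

0 -6 12 -10 / 14 -12 2 -8 / -14 8 -2 4 / -4 6 -16 10

Column 2 must total -4; the given cells sum to -10, so (4,2) = 6.
Column 4 needs -4; the known cells sum to -8, so (3,4) = 4.
Anti-diagonal: -10 + 8 + (-4) + ? = -4, so (2,3) = 2.
Using row 2: -12 + 2 + (-8) + ? → (2,1) = -4 − (-18) = 14.
Row 3 needs -4; the known cells sum to -2, so (3,3) = -2.
Row 4: -4 + 6 + 10 + ? = -4, so (4,3) = -16.
From column 1, -4 − (14 + (-14) + (-4)) gives (1,1) = 0.
Column 3: 2 + (-2) + (-16) + ? = -4, so (1,3) = 12.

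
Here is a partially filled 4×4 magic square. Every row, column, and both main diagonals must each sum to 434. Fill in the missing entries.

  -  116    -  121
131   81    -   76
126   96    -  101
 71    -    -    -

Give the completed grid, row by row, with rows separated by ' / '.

106 116 91 121 / 131 81 146 76 / 126 96 111 101 / 71 141 86 136

Row 2: 131 + 81 + 76 + ? = 434, so (2,3) = 146.
Row 3 needs 434; the known cells sum to 323, so (3,3) = 111.
The remaining cell in column 1 is (1,1) = 434 − 328 = 106.
Column 2 needs 434; the known cells sum to 293, so (4,2) = 141.
Column 4 must total 434; the given cells sum to 298, so (4,4) = 136.
Row 1 must total 434; the given cells sum to 343, so (1,3) = 91.
From row 4, 434 − (71 + 141 + 136) gives (4,3) = 86.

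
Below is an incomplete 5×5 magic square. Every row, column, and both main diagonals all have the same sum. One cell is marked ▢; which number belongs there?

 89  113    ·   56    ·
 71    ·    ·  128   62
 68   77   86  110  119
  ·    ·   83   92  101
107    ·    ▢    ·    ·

65

Row 3 is complete and sums to 460; that is the magic constant.
From column 1, 460 − (89 + 71 + 68 + 107) gives (4,1) = 125.
Column 4 must total 460; the given cells sum to 386, so (5,4) = 74.
From row 4, 460 − (125 + 83 + 92 + 101) gives (4,2) = 59.
The remaining cell in anti-diagonal is (1,5) = 460 − 380 = 80.
Row 1: 89 + 113 + 56 + 80 + ? = 460, so (1,3) = 122.
Using column 5: 80 + 62 + 119 + 101 + ? → (5,5) = 460 − 362 = 98.
Main diagonal needs 460; the known cells sum to 365, so (2,2) = 95.
Row 2 needs 460; the known cells sum to 356, so (2,3) = 104.
Using column 2: 113 + 95 + 77 + 59 + ? → (5,2) = 460 − 344 = 116.
Using column 3: 122 + 104 + 86 + 83 + ? → (5,3) = 460 − 395 = 65.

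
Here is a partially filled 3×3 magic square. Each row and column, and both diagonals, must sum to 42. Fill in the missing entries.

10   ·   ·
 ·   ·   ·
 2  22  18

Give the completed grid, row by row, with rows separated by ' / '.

10 6 26 / 30 14 -2 / 2 22 18

Column 1: 10 + 2 + ? = 42, so (2,1) = 30.
Main diagonal: 10 + 18 + ? = 42, so (2,2) = 14.
Anti-diagonal: 14 + 2 + ? = 42, so (1,3) = 26.
Using row 1: 10 + 26 + ? → (1,2) = 42 − 36 = 6.
Row 2 needs 42; the known cells sum to 44, so (2,3) = -2.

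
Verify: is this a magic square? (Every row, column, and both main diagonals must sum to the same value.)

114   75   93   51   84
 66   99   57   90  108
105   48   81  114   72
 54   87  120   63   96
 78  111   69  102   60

No — row 1 sums to 417 but column 2 sums to 420.

Row 1: 114 + 75 + 93 + 51 + 84 = 417.
Row 2: 66 + 99 + 57 + 90 + 108 = 420.
Row 3: 105 + 48 + 81 + 114 + 72 = 420.
Row 4: 54 + 87 + 120 + 63 + 96 = 420.
Row 5: 78 + 111 + 69 + 102 + 60 = 420.
Column 1: 114 + 66 + 105 + 54 + 78 = 417.
Column 2: 75 + 99 + 48 + 87 + 111 = 420.
Column 3: 93 + 57 + 81 + 120 + 69 = 420.
Column 4: 51 + 90 + 114 + 63 + 102 = 420.
Column 5: 84 + 108 + 72 + 96 + 60 = 420.
Main diagonal: 114 + 99 + 81 + 63 + 60 = 417.
Anti-diagonal: 84 + 90 + 81 + 87 + 78 = 420.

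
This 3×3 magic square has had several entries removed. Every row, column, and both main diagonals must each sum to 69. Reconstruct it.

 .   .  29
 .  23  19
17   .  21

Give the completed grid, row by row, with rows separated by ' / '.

The remaining cell in row 2 is (2,1) = 69 − 42 = 27.
Using row 3: 17 + 21 + ? → (3,2) = 69 − 38 = 31.
Column 1 must total 69; the given cells sum to 44, so (1,1) = 25.
Column 2 must total 69; the given cells sum to 54, so (1,2) = 15.

25 15 29 / 27 23 19 / 17 31 21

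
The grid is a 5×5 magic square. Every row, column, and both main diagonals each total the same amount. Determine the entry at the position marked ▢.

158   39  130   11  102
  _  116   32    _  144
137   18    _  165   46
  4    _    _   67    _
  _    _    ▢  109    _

53

Row 1 is complete and sums to 440; that is the magic constant.
Row 3: 137 + 18 + 165 + 46 + ? = 440, so (3,3) = 74.
Column 4 needs 440; the known cells sum to 352, so (2,4) = 88.
Main diagonal: 158 + 116 + 74 + 67 + ? = 440, so (5,5) = 25.
Using row 2: 116 + 32 + 88 + 144 + ? → (2,1) = 440 − 380 = 60.
Using column 1: 158 + 60 + 137 + 4 + ? → (5,1) = 440 − 359 = 81.
Column 5: 102 + 144 + 46 + 25 + ? = 440, so (4,5) = 123.
Anti-diagonal: 102 + 88 + 74 + 81 + ? = 440, so (4,2) = 95.
Using row 4: 4 + 95 + 67 + 123 + ? → (4,3) = 440 − 289 = 151.
Using column 2: 39 + 116 + 18 + 95 + ? → (5,2) = 440 − 268 = 172.
Column 3 needs 440; the known cells sum to 387, so (5,3) = 53.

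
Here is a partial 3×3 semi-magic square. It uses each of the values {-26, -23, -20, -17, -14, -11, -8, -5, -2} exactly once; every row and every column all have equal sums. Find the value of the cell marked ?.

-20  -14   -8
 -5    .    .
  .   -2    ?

-23

The 9 entries sum to -126, so each line sums to -126/3 = -42.
Column 1 must total -42; the given cells sum to -25, so (3,1) = -17.
From column 2, -42 − (-14 + (-2)) gives (2,2) = -26.
From row 2, -42 − (-5 + (-26)) gives (2,3) = -11.
From row 3, -42 − (-17 + (-2)) gives (3,3) = -23.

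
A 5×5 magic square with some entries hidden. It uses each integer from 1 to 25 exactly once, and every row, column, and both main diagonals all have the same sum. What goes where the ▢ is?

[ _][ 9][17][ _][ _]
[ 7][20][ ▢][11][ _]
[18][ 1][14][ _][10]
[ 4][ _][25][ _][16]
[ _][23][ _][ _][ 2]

3

The entries are 1 through 25, which sum to 325, so each line sums to 325/5 = 65.
Using row 3: 18 + 1 + 14 + 10 + ? → (3,4) = 65 − 43 = 22.
From column 2, 65 − (9 + 20 + 1 + 23) gives (4,2) = 12.
Row 4 needs 65; the known cells sum to 57, so (4,4) = 8.
Using main diagonal: 20 + 14 + 8 + 2 + ? → (1,1) = 65 − 44 = 21.
Column 1: 21 + 7 + 18 + 4 + ? = 65, so (5,1) = 15.
Anti-diagonal needs 65; the known cells sum to 52, so (1,5) = 13.
Row 1 must total 65; the given cells sum to 60, so (1,4) = 5.
From column 4, 65 − (5 + 11 + 22 + 8) gives (5,4) = 19.
Column 5 must total 65; the given cells sum to 41, so (2,5) = 24.
From row 2, 65 − (7 + 20 + 11 + 24) gives (2,3) = 3.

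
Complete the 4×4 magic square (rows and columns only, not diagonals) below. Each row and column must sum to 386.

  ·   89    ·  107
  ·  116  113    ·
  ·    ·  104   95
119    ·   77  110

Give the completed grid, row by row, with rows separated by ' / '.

98 89 92 107 / 83 116 113 74 / 86 101 104 95 / 119 80 77 110

Row 4 needs 386; the known cells sum to 306, so (4,2) = 80.
The remaining cell in column 2 is (3,2) = 386 − 285 = 101.
Column 3 needs 386; the known cells sum to 294, so (1,3) = 92.
Using column 4: 107 + 95 + 110 + ? → (2,4) = 386 − 312 = 74.
Row 1 must total 386; the given cells sum to 288, so (1,1) = 98.
Row 2 must total 386; the given cells sum to 303, so (2,1) = 83.
Row 3: 101 + 104 + 95 + ? = 386, so (3,1) = 86.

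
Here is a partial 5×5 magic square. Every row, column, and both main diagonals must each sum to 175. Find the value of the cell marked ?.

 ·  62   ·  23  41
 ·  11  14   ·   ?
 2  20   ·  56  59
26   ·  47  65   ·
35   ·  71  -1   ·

Row 3: 2 + 20 + 56 + 59 + ? = 175, so (3,3) = 38.
Column 3 must total 175; the given cells sum to 170, so (1,3) = 5.
Using column 4: 23 + 56 + 65 + (-1) + ? → (2,4) = 175 − 143 = 32.
The remaining cell in anti-diagonal is (4,2) = 175 − 146 = 29.
Using row 1: 62 + 5 + 23 + 41 + ? → (1,1) = 175 − 131 = 44.
The remaining cell in row 4 is (4,5) = 175 − 167 = 8.
From column 1, 175 − (44 + 2 + 26 + 35) gives (2,1) = 68.
Column 2 must total 175; the given cells sum to 122, so (5,2) = 53.
Main diagonal: 44 + 11 + 38 + 65 + ? = 175, so (5,5) = 17.
Using row 2: 68 + 11 + 14 + 32 + ? → (2,5) = 175 − 125 = 50.

50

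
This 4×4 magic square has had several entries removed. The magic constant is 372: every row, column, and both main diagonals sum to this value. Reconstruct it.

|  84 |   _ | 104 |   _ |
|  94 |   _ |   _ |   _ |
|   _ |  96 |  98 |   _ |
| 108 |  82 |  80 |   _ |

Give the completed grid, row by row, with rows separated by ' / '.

84 106 104 78 / 94 88 90 100 / 86 96 98 92 / 108 82 80 102

Row 4 needs 372; the known cells sum to 270, so (4,4) = 102.
From column 1, 372 − (84 + 94 + 108) gives (3,1) = 86.
Column 3 must total 372; the given cells sum to 282, so (2,3) = 90.
Using main diagonal: 84 + 98 + 102 + ? → (2,2) = 372 − 284 = 88.
The remaining cell in anti-diagonal is (1,4) = 372 − 294 = 78.
Row 1: 84 + 104 + 78 + ? = 372, so (1,2) = 106.
Using row 2: 94 + 88 + 90 + ? → (2,4) = 372 − 272 = 100.
Row 3 needs 372; the known cells sum to 280, so (3,4) = 92.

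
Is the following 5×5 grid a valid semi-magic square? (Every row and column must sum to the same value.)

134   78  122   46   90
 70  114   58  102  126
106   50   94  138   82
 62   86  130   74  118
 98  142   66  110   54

Yes

Row 1: 134 + 78 + 122 + 46 + 90 = 470.
Row 2: 70 + 114 + 58 + 102 + 126 = 470.
Row 3: 106 + 50 + 94 + 138 + 82 = 470.
Row 4: 62 + 86 + 130 + 74 + 118 = 470.
Row 5: 98 + 142 + 66 + 110 + 54 = 470.
Column 1: 134 + 70 + 106 + 62 + 98 = 470.
Column 2: 78 + 114 + 50 + 86 + 142 = 470.
Column 3: 122 + 58 + 94 + 130 + 66 = 470.
Column 4: 46 + 102 + 138 + 74 + 110 = 470.
Column 5: 90 + 126 + 82 + 118 + 54 = 470.
All lines sum to 470.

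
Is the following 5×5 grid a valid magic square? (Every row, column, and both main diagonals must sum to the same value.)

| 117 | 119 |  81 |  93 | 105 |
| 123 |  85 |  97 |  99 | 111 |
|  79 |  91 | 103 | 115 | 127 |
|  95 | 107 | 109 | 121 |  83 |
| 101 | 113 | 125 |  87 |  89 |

Row 1: 117 + 119 + 81 + 93 + 105 = 515.
Row 2: 123 + 85 + 97 + 99 + 111 = 515.
Row 3: 79 + 91 + 103 + 115 + 127 = 515.
Row 4: 95 + 107 + 109 + 121 + 83 = 515.
Row 5: 101 + 113 + 125 + 87 + 89 = 515.
Column 1: 117 + 123 + 79 + 95 + 101 = 515.
Column 2: 119 + 85 + 91 + 107 + 113 = 515.
Column 3: 81 + 97 + 103 + 109 + 125 = 515.
Column 4: 93 + 99 + 115 + 121 + 87 = 515.
Column 5: 105 + 111 + 127 + 83 + 89 = 515.
Main diagonal: 117 + 85 + 103 + 121 + 89 = 515.
Anti-diagonal: 105 + 99 + 103 + 107 + 101 = 515.
All lines sum to 515.

Yes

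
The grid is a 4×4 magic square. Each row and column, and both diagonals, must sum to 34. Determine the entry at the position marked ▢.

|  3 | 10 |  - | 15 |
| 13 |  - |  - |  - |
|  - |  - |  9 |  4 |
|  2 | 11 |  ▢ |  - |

Row 1: 3 + 10 + 15 + ? = 34, so (1,3) = 6.
Using column 1: 3 + 13 + 2 + ? → (3,1) = 34 − 18 = 16.
Using row 3: 16 + 9 + 4 + ? → (3,2) = 34 − 29 = 5.
The remaining cell in column 2 is (2,2) = 34 − 26 = 8.
The remaining cell in main diagonal is (4,4) = 34 − 20 = 14.
Using anti-diagonal: 15 + 5 + 2 + ? → (2,3) = 34 − 22 = 12.
The remaining cell in row 2 is (2,4) = 34 − 33 = 1.
Row 4 must total 34; the given cells sum to 27, so (4,3) = 7.

7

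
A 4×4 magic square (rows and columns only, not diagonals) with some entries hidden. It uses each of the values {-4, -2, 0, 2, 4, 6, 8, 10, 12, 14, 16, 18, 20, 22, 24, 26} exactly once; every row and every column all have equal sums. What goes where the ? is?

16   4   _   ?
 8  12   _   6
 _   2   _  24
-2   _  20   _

14

The 16 entries sum to 176, so each line sums to 176/4 = 44.
Using row 2: 8 + 12 + 6 + ? → (2,3) = 44 − 26 = 18.
The remaining cell in column 1 is (3,1) = 44 − 22 = 22.
Using column 2: 4 + 12 + 2 + ? → (4,2) = 44 − 18 = 26.
Row 3 must total 44; the given cells sum to 48, so (3,3) = -4.
From row 4, 44 − (-2 + 26 + 20) gives (4,4) = 0.
Using column 3: 18 + (-4) + 20 + ? → (1,3) = 44 − 34 = 10.
Using column 4: 6 + 24 + 0 + ? → (1,4) = 44 − 30 = 14.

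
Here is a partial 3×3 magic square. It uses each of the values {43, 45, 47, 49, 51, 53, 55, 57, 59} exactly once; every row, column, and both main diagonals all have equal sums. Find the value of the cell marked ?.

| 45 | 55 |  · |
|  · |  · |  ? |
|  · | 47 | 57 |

The 9 entries sum to 459, so each line sums to 459/3 = 153.
The remaining cell in row 1 is (1,3) = 153 − 100 = 53.
The remaining cell in row 3 is (3,1) = 153 − 104 = 49.
Column 1: 45 + 49 + ? = 153, so (2,1) = 59.
The remaining cell in column 2 is (2,2) = 153 − 102 = 51.
Column 3: 53 + 57 + ? = 153, so (2,3) = 43.

43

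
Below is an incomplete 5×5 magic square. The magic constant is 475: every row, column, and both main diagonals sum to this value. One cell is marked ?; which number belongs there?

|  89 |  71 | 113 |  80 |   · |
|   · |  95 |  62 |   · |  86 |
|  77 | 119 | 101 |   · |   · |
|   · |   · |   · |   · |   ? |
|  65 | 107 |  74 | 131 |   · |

Row 1: 89 + 71 + 113 + 80 + ? = 475, so (1,5) = 122.
Row 5 must total 475; the given cells sum to 377, so (5,5) = 98.
The remaining cell in column 2 is (4,2) = 475 − 392 = 83.
Column 3: 113 + 62 + 101 + 74 + ? = 475, so (4,3) = 125.
From main diagonal, 475 − (89 + 95 + 101 + 98) gives (4,4) = 92.
Anti-diagonal must total 475; the given cells sum to 371, so (2,4) = 104.
Using row 2: 95 + 62 + 104 + 86 + ? → (2,1) = 475 − 347 = 128.
Column 1 must total 475; the given cells sum to 359, so (4,1) = 116.
The remaining cell in column 4 is (3,4) = 475 − 407 = 68.
From row 3, 475 − (77 + 119 + 101 + 68) gives (3,5) = 110.
Row 4 needs 475; the known cells sum to 416, so (4,5) = 59.

59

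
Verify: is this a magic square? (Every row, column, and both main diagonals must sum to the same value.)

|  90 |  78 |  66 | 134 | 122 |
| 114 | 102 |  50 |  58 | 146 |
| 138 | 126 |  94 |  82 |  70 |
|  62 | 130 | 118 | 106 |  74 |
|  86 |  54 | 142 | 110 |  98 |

Row 1: 90 + 78 + 66 + 134 + 122 = 490.
Row 2: 114 + 102 + 50 + 58 + 146 = 470.
Row 3: 138 + 126 + 94 + 82 + 70 = 510.
Row 4: 62 + 130 + 118 + 106 + 74 = 490.
Row 5: 86 + 54 + 142 + 110 + 98 = 490.
Column 1: 90 + 114 + 138 + 62 + 86 = 490.
Column 2: 78 + 102 + 126 + 130 + 54 = 490.
Column 3: 66 + 50 + 94 + 118 + 142 = 470.
Column 4: 134 + 58 + 82 + 106 + 110 = 490.
Column 5: 122 + 146 + 70 + 74 + 98 = 510.
Main diagonal: 90 + 102 + 94 + 106 + 98 = 490.
Anti-diagonal: 122 + 58 + 94 + 130 + 86 = 490.

No — anti-diagonal sums to 490 but column 5 sums to 510.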